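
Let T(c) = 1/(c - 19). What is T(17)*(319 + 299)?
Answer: -309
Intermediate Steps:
T(c) = 1/(-19 + c)
T(17)*(319 + 299) = (319 + 299)/(-19 + 17) = 618/(-2) = -1/2*618 = -309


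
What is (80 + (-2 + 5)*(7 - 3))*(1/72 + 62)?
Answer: 102695/18 ≈ 5705.3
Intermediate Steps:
(80 + (-2 + 5)*(7 - 3))*(1/72 + 62) = (80 + 3*4)*(1/72 + 62) = (80 + 12)*(4465/72) = 92*(4465/72) = 102695/18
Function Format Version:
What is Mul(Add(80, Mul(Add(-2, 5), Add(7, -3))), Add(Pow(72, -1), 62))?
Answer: Rational(102695, 18) ≈ 5705.3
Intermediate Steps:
Mul(Add(80, Mul(Add(-2, 5), Add(7, -3))), Add(Pow(72, -1), 62)) = Mul(Add(80, Mul(3, 4)), Add(Rational(1, 72), 62)) = Mul(Add(80, 12), Rational(4465, 72)) = Mul(92, Rational(4465, 72)) = Rational(102695, 18)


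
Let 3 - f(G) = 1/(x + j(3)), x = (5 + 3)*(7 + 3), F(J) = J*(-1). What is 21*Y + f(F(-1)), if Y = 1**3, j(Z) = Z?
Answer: 1991/83 ≈ 23.988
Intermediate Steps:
F(J) = -J
x = 80 (x = 8*10 = 80)
f(G) = 248/83 (f(G) = 3 - 1/(80 + 3) = 3 - 1/83 = 248/83)
Y = 1
21*Y + f(F(-1)) = 21*1 + 248/83 = 21 + 248/83 = 1991/83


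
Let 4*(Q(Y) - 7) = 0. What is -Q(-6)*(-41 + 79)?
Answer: -266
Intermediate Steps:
Q(Y) = 7 (Q(Y) = 7 + (1/4)*0 = 7 + 0 = 7)
-Q(-6)*(-41 + 79) = -7*(-41 + 79) = -7*38 = -1*266 = -266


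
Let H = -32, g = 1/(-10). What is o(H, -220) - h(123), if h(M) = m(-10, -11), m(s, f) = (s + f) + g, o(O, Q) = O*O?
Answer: 10451/10 ≈ 1045.1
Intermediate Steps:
g = -1/10 ≈ -0.10000
o(O, Q) = O**2
m(s, f) = -1/10 + f + s (m(s, f) = (s + f) - 1/10 = (f + s) - 1/10 = -1/10 + f + s)
h(M) = -211/10 (h(M) = -1/10 - 11 - 10 = -211/10)
o(H, -220) - h(123) = (-32)**2 - 1*(-211/10) = 1024 + 211/10 = 10451/10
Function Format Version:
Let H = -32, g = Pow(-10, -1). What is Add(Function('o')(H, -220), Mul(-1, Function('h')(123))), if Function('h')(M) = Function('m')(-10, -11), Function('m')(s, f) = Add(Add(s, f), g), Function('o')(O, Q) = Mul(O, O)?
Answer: Rational(10451, 10) ≈ 1045.1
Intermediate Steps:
g = Rational(-1, 10) ≈ -0.10000
Function('o')(O, Q) = Pow(O, 2)
Function('m')(s, f) = Add(Rational(-1, 10), f, s) (Function('m')(s, f) = Add(Add(s, f), Rational(-1, 10)) = Add(Add(f, s), Rational(-1, 10)) = Add(Rational(-1, 10), f, s))
Function('h')(M) = Rational(-211, 10) (Function('h')(M) = Add(Rational(-1, 10), -11, -10) = Rational(-211, 10))
Add(Function('o')(H, -220), Mul(-1, Function('h')(123))) = Add(Pow(-32, 2), Mul(-1, Rational(-211, 10))) = Add(1024, Rational(211, 10)) = Rational(10451, 10)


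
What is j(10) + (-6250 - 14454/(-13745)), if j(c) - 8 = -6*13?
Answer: -86853946/13745 ≈ -6318.9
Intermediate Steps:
j(c) = -70 (j(c) = 8 - 6*13 = 8 - 78 = -70)
j(10) + (-6250 - 14454/(-13745)) = -70 + (-6250 - 14454/(-13745)) = -70 + (-6250 - 14454*(-1)/13745) = -70 + (-6250 - 1*(-14454/13745)) = -70 + (-6250 + 14454/13745) = -70 - 85891796/13745 = -86853946/13745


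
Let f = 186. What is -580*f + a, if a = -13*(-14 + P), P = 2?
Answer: -107724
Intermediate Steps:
a = 156 (a = -13*(-14 + 2) = -13*(-12) = 156)
-580*f + a = -580*186 + 156 = -107880 + 156 = -107724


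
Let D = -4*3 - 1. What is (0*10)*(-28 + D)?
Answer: 0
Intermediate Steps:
D = -13 (D = -12 - 1 = -13)
(0*10)*(-28 + D) = (0*10)*(-28 - 13) = 0*(-41) = 0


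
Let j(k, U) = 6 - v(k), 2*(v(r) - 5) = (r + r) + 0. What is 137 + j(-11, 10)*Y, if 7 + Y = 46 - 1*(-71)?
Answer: 1457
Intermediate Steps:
v(r) = 5 + r (v(r) = 5 + ((r + r) + 0)/2 = 5 + (2*r + 0)/2 = 5 + (2*r)/2 = 5 + r)
j(k, U) = 1 - k (j(k, U) = 6 - (5 + k) = 6 + (-5 - k) = 1 - k)
Y = 110 (Y = -7 + (46 - 1*(-71)) = -7 + (46 + 71) = -7 + 117 = 110)
137 + j(-11, 10)*Y = 137 + (1 - 1*(-11))*110 = 137 + (1 + 11)*110 = 137 + 12*110 = 137 + 1320 = 1457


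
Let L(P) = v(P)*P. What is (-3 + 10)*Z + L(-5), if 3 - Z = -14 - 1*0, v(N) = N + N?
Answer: 169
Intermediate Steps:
v(N) = 2*N
L(P) = 2*P² (L(P) = (2*P)*P = 2*P²)
Z = 17 (Z = 3 - (-14 - 1*0) = 3 - (-14 + 0) = 3 - 1*(-14) = 3 + 14 = 17)
(-3 + 10)*Z + L(-5) = (-3 + 10)*17 + 2*(-5)² = 7*17 + 2*25 = 119 + 50 = 169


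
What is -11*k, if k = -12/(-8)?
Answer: -33/2 ≈ -16.500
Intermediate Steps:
k = 3/2 (k = -12*(-1/8) = 3/2 ≈ 1.5000)
-11*k = -11*3/2 = -33/2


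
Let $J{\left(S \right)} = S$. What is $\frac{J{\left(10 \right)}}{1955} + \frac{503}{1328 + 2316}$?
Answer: $\frac{203961}{1424804} \approx 0.14315$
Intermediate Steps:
$\frac{J{\left(10 \right)}}{1955} + \frac{503}{1328 + 2316} = \frac{10}{1955} + \frac{503}{1328 + 2316} = 10 \cdot \frac{1}{1955} + \frac{503}{3644} = \frac{2}{391} + 503 \cdot \frac{1}{3644} = \frac{2}{391} + \frac{503}{3644} = \frac{203961}{1424804}$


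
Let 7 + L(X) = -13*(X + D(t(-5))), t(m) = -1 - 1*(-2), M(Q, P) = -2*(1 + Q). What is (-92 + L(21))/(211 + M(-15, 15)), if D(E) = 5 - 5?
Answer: -372/239 ≈ -1.5565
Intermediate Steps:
M(Q, P) = -2 - 2*Q
t(m) = 1 (t(m) = -1 + 2 = 1)
D(E) = 0
L(X) = -7 - 13*X (L(X) = -7 - 13*(X + 0) = -7 - 13*X)
(-92 + L(21))/(211 + M(-15, 15)) = (-92 + (-7 - 13*21))/(211 + (-2 - 2*(-15))) = (-92 + (-7 - 273))/(211 + (-2 + 30)) = (-92 - 280)/(211 + 28) = -372/239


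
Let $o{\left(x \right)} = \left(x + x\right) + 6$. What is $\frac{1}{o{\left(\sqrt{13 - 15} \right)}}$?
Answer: $\frac{3}{22} - \frac{i \sqrt{2}}{22} \approx 0.13636 - 0.064282 i$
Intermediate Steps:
$o{\left(x \right)} = 6 + 2 x$ ($o{\left(x \right)} = 2 x + 6 = 6 + 2 x$)
$\frac{1}{o{\left(\sqrt{13 - 15} \right)}} = \frac{1}{6 + 2 \sqrt{13 - 15}} = \frac{1}{6 + 2 \sqrt{-2}} = \frac{1}{6 + 2 i \sqrt{2}}$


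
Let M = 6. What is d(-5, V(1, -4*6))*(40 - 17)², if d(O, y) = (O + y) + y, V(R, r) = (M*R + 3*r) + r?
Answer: -97865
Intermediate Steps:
V(R, r) = 4*r + 6*R (V(R, r) = (6*R + 3*r) + r = (3*r + 6*R) + r = 4*r + 6*R)
d(O, y) = O + 2*y
d(-5, V(1, -4*6))*(40 - 17)² = (-5 + 2*(4*(-4*6) + 6*1))*(40 - 17)² = (-5 + 2*(4*(-24) + 6))*23² = (-5 + 2*(-96 + 6))*529 = (-5 + 2*(-90))*529 = (-5 - 180)*529 = -185*529 = -97865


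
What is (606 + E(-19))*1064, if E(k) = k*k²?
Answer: -6653192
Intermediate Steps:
E(k) = k³
(606 + E(-19))*1064 = (606 + (-19)³)*1064 = (606 - 6859)*1064 = -6253*1064 = -6653192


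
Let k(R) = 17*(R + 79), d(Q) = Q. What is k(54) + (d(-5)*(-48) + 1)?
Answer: 2502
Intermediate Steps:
k(R) = 1343 + 17*R (k(R) = 17*(79 + R) = 1343 + 17*R)
k(54) + (d(-5)*(-48) + 1) = (1343 + 17*54) + (-5*(-48) + 1) = (1343 + 918) + (240 + 1) = 2261 + 241 = 2502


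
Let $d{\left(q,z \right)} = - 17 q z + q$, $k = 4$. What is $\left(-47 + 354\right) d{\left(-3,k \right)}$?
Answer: $61707$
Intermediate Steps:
$d{\left(q,z \right)} = q - 17 q z$ ($d{\left(q,z \right)} = - 17 q z + q = q - 17 q z$)
$\left(-47 + 354\right) d{\left(-3,k \right)} = \left(-47 + 354\right) \left(- 3 \left(1 - 68\right)\right) = 307 \left(- 3 \left(1 - 68\right)\right) = 307 \left(\left(-3\right) \left(-67\right)\right) = 307 \cdot 201 = 61707$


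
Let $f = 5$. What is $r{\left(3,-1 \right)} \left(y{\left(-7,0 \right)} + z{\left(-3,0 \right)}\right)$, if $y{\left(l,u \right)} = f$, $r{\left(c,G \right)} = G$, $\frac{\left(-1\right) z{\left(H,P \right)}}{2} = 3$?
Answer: $1$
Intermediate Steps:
$z{\left(H,P \right)} = -6$ ($z{\left(H,P \right)} = \left(-2\right) 3 = -6$)
$y{\left(l,u \right)} = 5$
$r{\left(3,-1 \right)} \left(y{\left(-7,0 \right)} + z{\left(-3,0 \right)}\right) = - (5 - 6) = \left(-1\right) \left(-1\right) = 1$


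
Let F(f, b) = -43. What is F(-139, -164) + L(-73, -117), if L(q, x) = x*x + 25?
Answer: 13671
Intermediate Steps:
L(q, x) = 25 + x² (L(q, x) = x² + 25 = 25 + x²)
F(-139, -164) + L(-73, -117) = -43 + (25 + (-117)²) = -43 + (25 + 13689) = -43 + 13714 = 13671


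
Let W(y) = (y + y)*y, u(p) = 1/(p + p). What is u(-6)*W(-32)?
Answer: -512/3 ≈ -170.67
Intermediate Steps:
u(p) = 1/(2*p)
W(y) = 2*y**2 (W(y) = (2*y)*y = 2*y**2)
u(-6)*W(-32) = ((1/2)/(-6))*(2*(-32)**2) = ((1/2)*(-1/6))*(2*1024) = -1/12*2048 = -512/3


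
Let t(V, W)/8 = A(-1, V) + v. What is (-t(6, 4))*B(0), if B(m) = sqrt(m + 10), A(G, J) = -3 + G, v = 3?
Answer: 8*sqrt(10) ≈ 25.298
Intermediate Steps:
t(V, W) = -8 (t(V, W) = 8*((-3 - 1) + 3) = 8*(-4 + 3) = 8*(-1) = -8)
B(m) = sqrt(10 + m)
(-t(6, 4))*B(0) = (-1*(-8))*sqrt(10 + 0) = 8*sqrt(10)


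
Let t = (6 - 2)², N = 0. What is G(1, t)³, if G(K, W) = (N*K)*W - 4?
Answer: -64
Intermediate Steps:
t = 16 (t = 4² = 16)
G(K, W) = -4 (G(K, W) = (0*K)*W - 4 = 0*W - 4 = 0 - 4 = -4)
G(1, t)³ = (-4)³ = -64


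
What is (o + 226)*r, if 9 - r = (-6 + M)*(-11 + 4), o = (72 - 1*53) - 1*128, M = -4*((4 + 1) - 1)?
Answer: -16965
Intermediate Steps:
M = -16 (M = -4*(5 - 1) = -4*4 = -16)
o = -109 (o = (72 - 53) - 128 = 19 - 128 = -109)
r = -145 (r = 9 - (-6 - 16)*(-11 + 4) = 9 - (-22)*(-7) = 9 - 1*154 = 9 - 154 = -145)
(o + 226)*r = (-109 + 226)*(-145) = 117*(-145) = -16965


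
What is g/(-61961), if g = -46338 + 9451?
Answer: 36887/61961 ≈ 0.59533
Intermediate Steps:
g = -36887
g/(-61961) = -36887/(-61961) = -36887*(-1/61961) = 36887/61961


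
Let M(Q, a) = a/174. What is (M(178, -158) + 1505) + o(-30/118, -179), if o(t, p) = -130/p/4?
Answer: 46852103/31146 ≈ 1504.3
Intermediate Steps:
M(Q, a) = a/174 (M(Q, a) = a*(1/174) = a/174)
o(t, p) = -65/(2*p) (o(t, p) = -130/p*(¼) = -65/(2*p))
(M(178, -158) + 1505) + o(-30/118, -179) = ((1/174)*(-158) + 1505) - 65/2/(-179) = (-79/87 + 1505) - 65/2*(-1/179) = 130856/87 + 65/358 = 46852103/31146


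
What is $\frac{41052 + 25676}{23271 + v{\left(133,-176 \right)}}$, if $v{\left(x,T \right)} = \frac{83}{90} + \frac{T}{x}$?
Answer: $\frac{798734160}{278549069} \approx 2.8675$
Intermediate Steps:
$v{\left(x,T \right)} = \frac{83}{90} + \frac{T}{x}$ ($v{\left(x,T \right)} = 83 \cdot \frac{1}{90} + \frac{T}{x} = \frac{83}{90} + \frac{T}{x}$)
$\frac{41052 + 25676}{23271 + v{\left(133,-176 \right)}} = \frac{41052 + 25676}{23271 + \left(\frac{83}{90} - \frac{176}{133}\right)} = \frac{66728}{23271 + \left(\frac{83}{90} - \frac{176}{133}\right)} = \frac{66728}{23271 - \frac{4801}{11970}} = \frac{66728}{\frac{278549069}{11970}} = 66728 \cdot \frac{11970}{278549069} = \frac{798734160}{278549069}$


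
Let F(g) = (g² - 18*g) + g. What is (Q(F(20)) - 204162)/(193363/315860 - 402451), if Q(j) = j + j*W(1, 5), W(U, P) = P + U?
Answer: 64353948120/127117979497 ≈ 0.50625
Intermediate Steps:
F(g) = g² - 17*g
Q(j) = 7*j (Q(j) = j + j*(5 + 1) = j + j*6 = j + 6*j = 7*j)
(Q(F(20)) - 204162)/(193363/315860 - 402451) = (7*(20*(-17 + 20)) - 204162)/(193363/315860 - 402451) = (7*(20*3) - 204162)/(193363*(1/315860) - 402451) = (7*60 - 204162)/(193363/315860 - 402451) = (420 - 204162)/(-127117979497/315860) = -203742*(-315860/127117979497) = 64353948120/127117979497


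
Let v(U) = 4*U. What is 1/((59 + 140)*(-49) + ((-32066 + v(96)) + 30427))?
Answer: -1/11006 ≈ -9.0859e-5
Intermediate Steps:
1/((59 + 140)*(-49) + ((-32066 + v(96)) + 30427)) = 1/((59 + 140)*(-49) + ((-32066 + 4*96) + 30427)) = 1/(199*(-49) + ((-32066 + 384) + 30427)) = 1/(-9751 + (-31682 + 30427)) = 1/(-9751 - 1255) = 1/(-11006) = -1/11006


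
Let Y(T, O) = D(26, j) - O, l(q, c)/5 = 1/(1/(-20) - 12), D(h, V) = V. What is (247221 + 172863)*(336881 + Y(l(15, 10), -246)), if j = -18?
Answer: 141614097156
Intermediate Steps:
l(q, c) = -100/241 (l(q, c) = 5/(1/(-20) - 12) = 5/(-1/20 - 12) = 5/(-241/20) = 5*(-20/241) = -100/241)
Y(T, O) = -18 - O
(247221 + 172863)*(336881 + Y(l(15, 10), -246)) = (247221 + 172863)*(336881 + (-18 - 1*(-246))) = 420084*(336881 + (-18 + 246)) = 420084*(336881 + 228) = 420084*337109 = 141614097156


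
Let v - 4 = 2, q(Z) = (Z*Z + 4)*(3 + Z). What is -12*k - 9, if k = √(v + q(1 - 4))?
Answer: -9 - 12*√6 ≈ -38.394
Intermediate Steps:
q(Z) = (3 + Z)*(4 + Z²) (q(Z) = (Z² + 4)*(3 + Z) = (4 + Z²)*(3 + Z) = (3 + Z)*(4 + Z²))
v = 6 (v = 4 + 2 = 6)
k = √6 (k = √(6 + (12 + (1 - 4)³ + 3*(1 - 4)² + 4*(1 - 4))) = √(6 + (12 + (-3)³ + 3*(-3)² + 4*(-3))) = √(6 + (12 - 27 + 3*9 - 12)) = √(6 + (12 - 27 + 27 - 12)) = √(6 + 0) = √6 ≈ 2.4495)
-12*k - 9 = -12*√6 - 9 = -9 - 12*√6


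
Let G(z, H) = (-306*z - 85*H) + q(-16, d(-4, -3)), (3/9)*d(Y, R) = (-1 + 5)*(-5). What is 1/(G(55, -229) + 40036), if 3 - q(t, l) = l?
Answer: 1/42734 ≈ 2.3401e-5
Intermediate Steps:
d(Y, R) = -60 (d(Y, R) = 3*((-1 + 5)*(-5)) = 3*(4*(-5)) = 3*(-20) = -60)
q(t, l) = 3 - l
G(z, H) = 63 - 306*z - 85*H (G(z, H) = (-306*z - 85*H) + (3 - 1*(-60)) = (-306*z - 85*H) + (3 + 60) = (-306*z - 85*H) + 63 = 63 - 306*z - 85*H)
1/(G(55, -229) + 40036) = 1/((63 - 306*55 - 85*(-229)) + 40036) = 1/((63 - 16830 + 19465) + 40036) = 1/(2698 + 40036) = 1/42734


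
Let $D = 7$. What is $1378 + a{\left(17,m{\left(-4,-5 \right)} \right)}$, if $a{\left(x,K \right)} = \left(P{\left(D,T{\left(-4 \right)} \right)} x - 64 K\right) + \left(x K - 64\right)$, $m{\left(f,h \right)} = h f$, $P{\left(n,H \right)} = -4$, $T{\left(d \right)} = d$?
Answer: $306$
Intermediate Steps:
$m{\left(f,h \right)} = f h$
$a{\left(x,K \right)} = -64 - 64 K - 4 x + K x$ ($a{\left(x,K \right)} = \left(- 4 x - 64 K\right) + \left(x K - 64\right) = \left(- 64 K - 4 x\right) + \left(K x - 64\right) = \left(- 64 K - 4 x\right) + \left(-64 + K x\right) = -64 - 64 K - 4 x + K x$)
$1378 + a{\left(17,m{\left(-4,-5 \right)} \right)} = 1378 - \left(132 - \left(-4\right) \left(-5\right) 17 + 64 \left(-4\right) \left(-5\right)\right) = 1378 - 1072 = 306$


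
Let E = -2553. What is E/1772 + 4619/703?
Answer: 6390109/1245716 ≈ 5.1297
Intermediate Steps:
E/1772 + 4619/703 = -2553/1772 + 4619/703 = 6390109/1245716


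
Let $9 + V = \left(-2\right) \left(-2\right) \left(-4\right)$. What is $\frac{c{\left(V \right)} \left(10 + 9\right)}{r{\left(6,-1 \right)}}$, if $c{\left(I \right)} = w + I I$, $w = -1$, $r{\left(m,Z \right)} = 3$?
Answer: $3952$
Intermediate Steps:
$V = -25$ ($V = -9 + \left(-2\right) \left(-2\right) \left(-4\right) = -9 + 4 \left(-4\right) = -9 - 16 = -25$)
$c{\left(I \right)} = -1 + I^{2}$ ($c{\left(I \right)} = -1 + I I = -1 + I^{2}$)
$\frac{c{\left(V \right)} \left(10 + 9\right)}{r{\left(6,-1 \right)}} = \frac{\left(-1 + \left(-25\right)^{2}\right) \left(10 + 9\right)}{3} = \left(-1 + 625\right) 19 \cdot \frac{1}{3} = 624 \cdot 19 \cdot \frac{1}{3} = 11856 \cdot \frac{1}{3} = 3952$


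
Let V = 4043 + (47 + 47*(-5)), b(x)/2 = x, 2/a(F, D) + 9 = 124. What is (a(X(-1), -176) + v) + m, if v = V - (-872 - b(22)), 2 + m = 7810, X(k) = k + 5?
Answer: 1446587/115 ≈ 12579.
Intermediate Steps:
X(k) = 5 + k
a(F, D) = 2/115 (a(F, D) = 2/(-9 + 124) = 2/115)
b(x) = 2*x
m = 7808 (m = -2 + 7810 = 7808)
V = 3855 (V = 4043 + (47 - 235) = 4043 - 188 = 3855)
v = 4771 (v = 3855 - (-872 - 2*22) = 3855 - (-872 - 1*44) = 3855 - (-872 - 44) = 3855 - 1*(-916) = 3855 + 916 = 4771)
(a(X(-1), -176) + v) + m = (2/115 + 4771) + 7808 = 548667/115 + 7808 = 1446587/115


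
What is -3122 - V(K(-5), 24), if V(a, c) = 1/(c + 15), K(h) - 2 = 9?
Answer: -121759/39 ≈ -3122.0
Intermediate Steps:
K(h) = 11 (K(h) = 2 + 9 = 11)
V(a, c) = 1/(15 + c)
-3122 - V(K(-5), 24) = -3122 - 1/(15 + 24) = -3122 - 1/39 = -121759/39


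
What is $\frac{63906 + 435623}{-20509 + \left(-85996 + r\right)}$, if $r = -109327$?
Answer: $- \frac{499529}{215832} \approx -2.3144$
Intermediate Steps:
$\frac{63906 + 435623}{-20509 + \left(-85996 + r\right)} = \frac{63906 + 435623}{-20509 - 195323} = \frac{499529}{-20509 - 195323} = \frac{499529}{-215832} = 499529 \left(- \frac{1}{215832}\right) = - \frac{499529}{215832}$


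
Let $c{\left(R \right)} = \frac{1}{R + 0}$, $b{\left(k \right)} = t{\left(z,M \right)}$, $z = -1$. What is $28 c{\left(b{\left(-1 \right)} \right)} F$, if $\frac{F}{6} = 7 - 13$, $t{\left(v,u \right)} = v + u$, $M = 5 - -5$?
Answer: $-112$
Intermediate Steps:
$M = 10$ ($M = 5 + 5 = 10$)
$t{\left(v,u \right)} = u + v$
$b{\left(k \right)} = 9$ ($b{\left(k \right)} = 10 - 1 = 9$)
$c{\left(R \right)} = \frac{1}{R}$
$F = -36$ ($F = 6 \left(7 - 13\right) = 6 \left(-6\right) = -36$)
$28 c{\left(b{\left(-1 \right)} \right)} F = \frac{28}{9} \left(-36\right) = -112$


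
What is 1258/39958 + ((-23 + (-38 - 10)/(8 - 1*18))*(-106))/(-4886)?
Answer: -12667926/34863355 ≈ -0.36336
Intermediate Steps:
1258/39958 + ((-23 + (-38 - 10)/(8 - 1*18))*(-106))/(-4886) = 1258*(1/39958) + ((-23 - 48/(8 - 18))*(-106))*(-1/4886) = 629/19979 + ((-23 - 48/(-10))*(-106))*(-1/4886) = 629/19979 + ((-23 - 48*(-⅒))*(-106))*(-1/4886) = 629/19979 + ((-23 + 24/5)*(-106))*(-1/4886) = 629/19979 - 91/5*(-106)*(-1/4886) = 629/19979 + (9646/5)*(-1/4886) = 629/19979 - 689/1745 = -12667926/34863355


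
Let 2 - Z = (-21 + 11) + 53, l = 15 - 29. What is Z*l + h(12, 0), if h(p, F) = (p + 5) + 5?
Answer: 596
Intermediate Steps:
h(p, F) = 10 + p (h(p, F) = (5 + p) + 5 = 10 + p)
l = -14
Z = -41 (Z = 2 - ((-21 + 11) + 53) = 2 - (-10 + 53) = 2 - 1*43 = 2 - 43 = -41)
Z*l + h(12, 0) = -41*(-14) + (10 + 12) = 574 + 22 = 596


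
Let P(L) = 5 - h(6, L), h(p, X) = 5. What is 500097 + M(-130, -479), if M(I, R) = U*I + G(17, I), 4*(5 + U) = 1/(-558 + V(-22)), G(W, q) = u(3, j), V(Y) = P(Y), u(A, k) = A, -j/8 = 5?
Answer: 558837065/1116 ≈ 5.0075e+5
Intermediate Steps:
j = -40 (j = -8*5 = -40)
P(L) = 0 (P(L) = 5 - 1*5 = 5 - 5 = 0)
V(Y) = 0
G(W, q) = 3
U = -11161/2232 (U = -5 + 1/(4*(-558 + 0)) = -5 + (¼)/(-558) = -5 + (¼)*(-1/558) = -5 - 1/2232 = -11161/2232 ≈ -5.0005)
M(I, R) = 3 - 11161*I/2232 (M(I, R) = -11161*I/2232 + 3 = 3 - 11161*I/2232)
500097 + M(-130, -479) = 500097 + (3 - 11161/2232*(-130)) = 500097 + (3 + 725465/1116) = 500097 + 728813/1116 = 558837065/1116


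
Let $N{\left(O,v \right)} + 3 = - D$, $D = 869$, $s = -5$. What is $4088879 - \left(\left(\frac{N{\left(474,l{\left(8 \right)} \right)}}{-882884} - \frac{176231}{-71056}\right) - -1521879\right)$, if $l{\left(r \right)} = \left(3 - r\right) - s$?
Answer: $\frac{40259637468819241}{15683551376} \approx 2.567 \cdot 10^{6}$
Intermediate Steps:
$l{\left(r \right)} = 8 - r$ ($l{\left(r \right)} = \left(3 - r\right) - -5 = \left(3 - r\right) + 5 = 8 - r$)
$N{\left(O,v \right)} = -872$ ($N{\left(O,v \right)} = -3 - 869 = -872$)
$4088879 - \left(\left(\frac{N{\left(474,l{\left(8 \right)} \right)}}{-882884} - \frac{176231}{-71056}\right) - -1521879\right) = 4088879 - \left(\left(- \frac{872}{-882884} - \frac{176231}{-71056}\right) - -1521879\right) = 4088879 - \left(\left(\left(-872\right) \left(- \frac{1}{882884}\right) - - \frac{176231}{71056}\right) + 1521879\right) = 4088879 - \left(\left(\frac{218}{220721} + \frac{176231}{71056}\right) + 1521879\right) = 4088879 - \left(\frac{38913372759}{15683551376} + 1521879\right) = 4088879 - \frac{23868506397928263}{15683551376} = \frac{40259637468819241}{15683551376}$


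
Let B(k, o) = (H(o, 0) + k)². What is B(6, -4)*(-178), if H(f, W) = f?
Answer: -712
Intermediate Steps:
B(k, o) = (k + o)² (B(k, o) = (o + k)² = (k + o)²)
B(6, -4)*(-178) = (6 - 4)²*(-178) = 2²*(-178) = 4*(-178) = -712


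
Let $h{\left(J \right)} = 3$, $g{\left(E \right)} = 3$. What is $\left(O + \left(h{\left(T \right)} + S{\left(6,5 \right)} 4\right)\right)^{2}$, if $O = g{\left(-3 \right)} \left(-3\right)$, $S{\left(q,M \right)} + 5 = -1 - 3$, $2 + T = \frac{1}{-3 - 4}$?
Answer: $1764$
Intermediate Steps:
$T = - \frac{15}{7}$ ($T = -2 + \frac{1}{-3 - 4} = -2 + \frac{1}{-7} = -2 - \frac{1}{7} = - \frac{15}{7} \approx -2.1429$)
$S{\left(q,M \right)} = -9$ ($S{\left(q,M \right)} = -5 - 4 = -9$)
$O = -9$ ($O = 3 \left(-3\right) = -9$)
$\left(O + \left(h{\left(T \right)} + S{\left(6,5 \right)} 4\right)\right)^{2} = \left(-9 + \left(3 - 36\right)\right)^{2} = \left(-9 - 33\right)^{2} = \left(-42\right)^{2} = 1764$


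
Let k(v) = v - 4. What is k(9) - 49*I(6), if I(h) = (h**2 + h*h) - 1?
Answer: -3474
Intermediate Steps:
k(v) = -4 + v
I(h) = -1 + 2*h**2 (I(h) = (h**2 + h**2) - 1 = 2*h**2 - 1 = -1 + 2*h**2)
k(9) - 49*I(6) = (-4 + 9) - 49*(-1 + 2*6**2) = 5 - 49*(-1 + 2*36) = 5 - 49*(-1 + 72) = 5 - 49*71 = 5 - 3479 = -3474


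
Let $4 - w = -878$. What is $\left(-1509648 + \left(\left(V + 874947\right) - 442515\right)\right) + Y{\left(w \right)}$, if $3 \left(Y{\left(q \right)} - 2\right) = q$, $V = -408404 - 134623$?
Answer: $-1619947$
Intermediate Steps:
$w = 882$ ($w = 4 - -878 = 4 + 878 = 882$)
$V = -543027$
$Y{\left(q \right)} = 2 + \frac{q}{3}$
$\left(-1509648 + \left(\left(V + 874947\right) - 442515\right)\right) + Y{\left(w \right)} = \left(-1509648 + \left(\left(-543027 + 874947\right) - 442515\right)\right) + \left(2 + \frac{1}{3} \cdot 882\right) = \left(-1509648 + \left(331920 - 442515\right)\right) + \left(2 + 294\right) = \left(-1509648 - 110595\right) + 296 = -1620243 + 296 = -1619947$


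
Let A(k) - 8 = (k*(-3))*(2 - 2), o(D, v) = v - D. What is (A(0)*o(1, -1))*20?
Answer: -320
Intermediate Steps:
A(k) = 8 (A(k) = 8 + (k*(-3))*(2 - 2) = 8 - 3*k*0 = 8 + 0 = 8)
(A(0)*o(1, -1))*20 = (8*(-1 - 1*1))*20 = (8*(-1 - 1))*20 = (8*(-2))*20 = -16*20 = -320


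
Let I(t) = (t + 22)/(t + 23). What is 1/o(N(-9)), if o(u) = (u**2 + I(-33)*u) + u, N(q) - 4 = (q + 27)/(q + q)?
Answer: 10/153 ≈ 0.065359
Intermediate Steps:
I(t) = (22 + t)/(23 + t)
N(q) = 4 + (27 + q)/(2*q) (N(q) = 4 + (q + 27)/(q + q) = 4 + (27 + q)/((2*q)) = 4 + (27 + q)*(1/(2*q)) = 4 + (27 + q)/(2*q))
o(u) = u**2 + 21*u/10 (o(u) = (u**2 + ((22 - 33)/(23 - 33))*u) + u = (u**2 + (-11/(-10))*u) + u = (u**2 + (-1/10*(-11))*u) + u = (u**2 + 11*u/10) + u = u**2 + 21*u/10)
1/o(N(-9)) = 1/(((9/2)*(3 - 9)/(-9))*(21 + 10*((9/2)*(3 - 9)/(-9)))/10) = 1/(((9/2)*(-1/9)*(-6))*(21 + 10*((9/2)*(-1/9)*(-6)))/10) = 1/((1/10)*3*(21 + 10*3)) = 1/((1/10)*3*(21 + 30)) = 1/((1/10)*3*51) = 1/(153/10) = 10/153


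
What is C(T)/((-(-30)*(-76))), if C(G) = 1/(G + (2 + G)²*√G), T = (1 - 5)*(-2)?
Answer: 1/22781760 - 5*√2/4556352 ≈ -1.5080e-6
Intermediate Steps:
T = 8 (T = -4*(-2) = 8)
C(G) = 1/(G + √G*(2 + G)²)
C(T)/((-(-30)*(-76))) = 1/((8 + √8*(2 + 8)²)*((-(-30)*(-76)))) = 1/((8 + (2*√2)*10²)*((-30*76))) = 1/((8 + (2*√2)*100)*(-2280)) = -1/2280/(8 + 200*√2) = -1/(2280*(8 + 200*√2))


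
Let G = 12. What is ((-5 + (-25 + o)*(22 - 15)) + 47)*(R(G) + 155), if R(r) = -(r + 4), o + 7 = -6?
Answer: -31136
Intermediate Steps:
o = -13 (o = -7 - 6 = -13)
R(r) = -4 - r (R(r) = -(4 + r) = -4 - r)
((-5 + (-25 + o)*(22 - 15)) + 47)*(R(G) + 155) = ((-5 + (-25 - 13)*(22 - 15)) + 47)*((-4 - 1*12) + 155) = ((-5 - 38*7) + 47)*((-4 - 12) + 155) = ((-5 - 266) + 47)*(-16 + 155) = (-271 + 47)*139 = -224*139 = -31136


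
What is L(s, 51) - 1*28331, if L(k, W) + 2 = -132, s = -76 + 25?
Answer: -28465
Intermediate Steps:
s = -51
L(k, W) = -134 (L(k, W) = -2 - 132 = -134)
L(s, 51) - 1*28331 = -134 - 1*28331 = -134 - 28331 = -28465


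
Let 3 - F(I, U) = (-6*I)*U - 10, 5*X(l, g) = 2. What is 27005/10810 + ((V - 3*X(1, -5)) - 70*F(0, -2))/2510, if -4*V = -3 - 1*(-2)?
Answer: 115870361/54266200 ≈ 2.1352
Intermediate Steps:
X(l, g) = 2/5 (X(l, g) = (1/5)*2 = 2/5)
V = 1/4 (V = -(-3 - 1*(-2))/4 = -(-3 + 2)/4 = -1/4*(-1) = 1/4 ≈ 0.25000)
F(I, U) = 13 + 6*I*U (F(I, U) = 3 - ((-6*I)*U - 10) = 3 - (-6*I*U - 10) = 3 - (-10 - 6*I*U) = 3 + (10 + 6*I*U) = 13 + 6*I*U)
27005/10810 + ((V - 3*X(1, -5)) - 70*F(0, -2))/2510 = 27005/10810 + ((1/4 - 3*2/5) - 70*(13 + 6*0*(-2)))/2510 = 27005*(1/10810) + ((1/4 - 6/5) - 70*(13 + 0))*(1/2510) = 5401/2162 + (-19/20 - 70*13)*(1/2510) = 5401/2162 + (-19/20 - 910)*(1/2510) = 5401/2162 - 18219/20*1/2510 = 5401/2162 - 18219/50200 = 115870361/54266200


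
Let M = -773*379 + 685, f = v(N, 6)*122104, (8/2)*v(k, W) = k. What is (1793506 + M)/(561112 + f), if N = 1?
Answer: 750612/295819 ≈ 2.5374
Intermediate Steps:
v(k, W) = k/4
f = 30526 (f = ((1/4)*1)*122104 = (1/4)*122104 = 30526)
M = -292282 (M = -292967 + 685 = -292282)
(1793506 + M)/(561112 + f) = (1793506 - 292282)/(561112 + 30526) = 1501224/591638 = 1501224*(1/591638) = 750612/295819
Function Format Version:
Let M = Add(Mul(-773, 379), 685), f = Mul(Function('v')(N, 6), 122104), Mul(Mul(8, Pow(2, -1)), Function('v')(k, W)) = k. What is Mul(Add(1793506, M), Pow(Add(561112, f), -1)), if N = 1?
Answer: Rational(750612, 295819) ≈ 2.5374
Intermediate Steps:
Function('v')(k, W) = Mul(Rational(1, 4), k)
f = 30526 (f = Mul(Mul(Rational(1, 4), 1), 122104) = Mul(Rational(1, 4), 122104) = 30526)
M = -292282 (M = Add(-292967, 685) = -292282)
Mul(Add(1793506, M), Pow(Add(561112, f), -1)) = Mul(Add(1793506, -292282), Pow(Add(561112, 30526), -1)) = Mul(1501224, Pow(591638, -1)) = Mul(1501224, Rational(1, 591638)) = Rational(750612, 295819)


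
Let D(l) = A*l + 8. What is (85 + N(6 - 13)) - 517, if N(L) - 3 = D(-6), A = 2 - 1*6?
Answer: -397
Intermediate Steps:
A = -4 (A = 2 - 6 = -4)
D(l) = 8 - 4*l (D(l) = -4*l + 8 = 8 - 4*l)
N(L) = 35 (N(L) = 3 + (8 - 4*(-6)) = 3 + (8 + 24) = 3 + 32 = 35)
(85 + N(6 - 13)) - 517 = (85 + 35) - 517 = 120 - 517 = -397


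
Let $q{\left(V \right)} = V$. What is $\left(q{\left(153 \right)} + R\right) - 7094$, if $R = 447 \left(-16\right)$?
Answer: $-14093$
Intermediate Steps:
$R = -7152$
$\left(q{\left(153 \right)} + R\right) - 7094 = \left(153 - 7152\right) - 7094 = -6999 - 7094 = -14093$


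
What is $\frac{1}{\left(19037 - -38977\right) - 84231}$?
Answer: $- \frac{1}{26217} \approx -3.8143 \cdot 10^{-5}$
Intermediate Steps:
$\frac{1}{\left(19037 - -38977\right) - 84231} = \frac{1}{\left(19037 + 38977\right) - 84231} = \frac{1}{58014 - 84231} = \frac{1}{-26217} = - \frac{1}{26217}$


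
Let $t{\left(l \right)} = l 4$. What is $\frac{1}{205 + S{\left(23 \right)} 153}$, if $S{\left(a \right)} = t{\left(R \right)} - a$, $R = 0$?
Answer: $- \frac{1}{3314} \approx -0.00030175$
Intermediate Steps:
$t{\left(l \right)} = 4 l$
$S{\left(a \right)} = - a$ ($S{\left(a \right)} = 4 \cdot 0 - a = 0 - a = - a$)
$\frac{1}{205 + S{\left(23 \right)} 153} = \frac{1}{205 + \left(-1\right) 23 \cdot 153} = \frac{1}{205 - 3519} = \frac{1}{-3314} = - \frac{1}{3314}$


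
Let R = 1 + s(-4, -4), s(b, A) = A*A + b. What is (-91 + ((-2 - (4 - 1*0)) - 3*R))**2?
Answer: 18496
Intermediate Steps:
s(b, A) = b + A**2 (s(b, A) = A**2 + b = b + A**2)
R = 13 (R = 1 + (-4 + (-4)**2) = 1 + (-4 + 16) = 1 + 12 = 13)
(-91 + ((-2 - (4 - 1*0)) - 3*R))**2 = (-91 + ((-2 - (4 - 1*0)) - 3*13))**2 = (-91 + ((-2 - (4 + 0)) - 39))**2 = (-91 + ((-2 - 1*4) - 39))**2 = (-91 + ((-2 - 4) - 39))**2 = (-91 + (-6 - 39))**2 = (-91 - 45)**2 = (-136)**2 = 18496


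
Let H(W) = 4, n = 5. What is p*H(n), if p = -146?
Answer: -584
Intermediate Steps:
p*H(n) = -146*4 = -584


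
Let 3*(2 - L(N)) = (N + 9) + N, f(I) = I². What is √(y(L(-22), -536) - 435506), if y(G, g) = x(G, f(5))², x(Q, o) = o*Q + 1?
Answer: I*√2862770/3 ≈ 563.99*I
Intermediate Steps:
x(Q, o) = 1 + Q*o (x(Q, o) = Q*o + 1 = 1 + Q*o)
L(N) = -1 - 2*N/3 (L(N) = 2 - ((N + 9) + N)/3 = 2 - ((9 + N) + N)/3 = 2 - (9 + 2*N)/3 = 2 + (-3 - 2*N/3) = -1 - 2*N/3)
y(G, g) = (1 + 25*G)² (y(G, g) = (1 + G*5²)² = (1 + G*25)² = (1 + 25*G)²)
√(y(L(-22), -536) - 435506) = √((1 + 25*(-1 - ⅔*(-22)))² - 435506) = √((1 + 25*(-1 + 44/3))² - 435506) = √((1 + 25*(41/3))² - 435506) = √((1 + 1025/3)² - 435506) = √((1028/3)² - 435506) = √(1056784/9 - 435506) = √(-2862770/9) = I*√2862770/3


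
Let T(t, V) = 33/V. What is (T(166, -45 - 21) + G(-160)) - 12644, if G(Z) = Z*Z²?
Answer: -8217289/2 ≈ -4.1086e+6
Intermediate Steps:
G(Z) = Z³
(T(166, -45 - 21) + G(-160)) - 12644 = (33/(-45 - 21) + (-160)³) - 12644 = (33/(-66) - 4096000) - 12644 = (33*(-1/66) - 4096000) - 12644 = (-½ - 4096000) - 12644 = -8192001/2 - 12644 = -8217289/2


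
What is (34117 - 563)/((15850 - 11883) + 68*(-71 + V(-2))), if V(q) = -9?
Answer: -33554/1473 ≈ -22.779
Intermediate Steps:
(34117 - 563)/((15850 - 11883) + 68*(-71 + V(-2))) = (34117 - 563)/((15850 - 11883) + 68*(-71 - 9)) = 33554/(3967 + 68*(-80)) = 33554/(3967 - 5440) = 33554/(-1473) = 33554*(-1/1473) = -33554/1473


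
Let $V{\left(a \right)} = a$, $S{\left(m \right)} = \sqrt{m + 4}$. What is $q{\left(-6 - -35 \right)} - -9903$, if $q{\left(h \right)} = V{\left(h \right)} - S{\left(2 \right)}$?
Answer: $9932 - \sqrt{6} \approx 9929.5$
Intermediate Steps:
$S{\left(m \right)} = \sqrt{4 + m}$
$q{\left(h \right)} = h - \sqrt{6}$ ($q{\left(h \right)} = h - \sqrt{4 + 2} = h - \sqrt{6}$)
$q{\left(-6 - -35 \right)} - -9903 = \left(\left(-6 - -35\right) - \sqrt{6}\right) - -9903 = \left(\left(-6 + 35\right) - \sqrt{6}\right) + 9903 = \left(29 - \sqrt{6}\right) + 9903 = 9932 - \sqrt{6}$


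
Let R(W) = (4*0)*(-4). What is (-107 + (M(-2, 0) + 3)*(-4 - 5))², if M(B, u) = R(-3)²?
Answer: 17956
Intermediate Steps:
R(W) = 0 (R(W) = 0*(-4) = 0)
M(B, u) = 0 (M(B, u) = 0² = 0)
(-107 + (M(-2, 0) + 3)*(-4 - 5))² = (-107 + (0 + 3)*(-4 - 5))² = (-107 + 3*(-9))² = (-107 - 27)² = (-134)² = 17956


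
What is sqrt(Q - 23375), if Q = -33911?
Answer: I*sqrt(57286) ≈ 239.34*I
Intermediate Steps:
sqrt(Q - 23375) = sqrt(-33911 - 23375) = sqrt(-57286) = I*sqrt(57286)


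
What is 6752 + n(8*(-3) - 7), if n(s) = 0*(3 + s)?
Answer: 6752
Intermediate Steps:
n(s) = 0
6752 + n(8*(-3) - 7) = 6752 + 0 = 6752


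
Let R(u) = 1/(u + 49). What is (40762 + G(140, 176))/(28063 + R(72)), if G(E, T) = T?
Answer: 2476749/1697812 ≈ 1.4588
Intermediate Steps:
R(u) = 1/(49 + u)
(40762 + G(140, 176))/(28063 + R(72)) = (40762 + 176)/(28063 + 1/(49 + 72)) = 40938/(28063 + 1/121) = 40938/(3395624/121) = 40938*(121/3395624) = 2476749/1697812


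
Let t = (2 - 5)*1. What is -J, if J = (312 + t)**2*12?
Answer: -1145772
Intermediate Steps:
t = -3 (t = -3*1 = -3)
J = 1145772 (J = (312 - 3)**2*12 = 309**2*12 = 95481*12 = 1145772)
-J = -1*1145772 = -1145772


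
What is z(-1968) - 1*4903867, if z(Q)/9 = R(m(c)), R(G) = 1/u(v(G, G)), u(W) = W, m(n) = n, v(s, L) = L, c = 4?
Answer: -19615459/4 ≈ -4.9039e+6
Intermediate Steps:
R(G) = 1/G
z(Q) = 9/4
z(-1968) - 1*4903867 = 9/4 - 1*4903867 = 9/4 - 4903867 = -19615459/4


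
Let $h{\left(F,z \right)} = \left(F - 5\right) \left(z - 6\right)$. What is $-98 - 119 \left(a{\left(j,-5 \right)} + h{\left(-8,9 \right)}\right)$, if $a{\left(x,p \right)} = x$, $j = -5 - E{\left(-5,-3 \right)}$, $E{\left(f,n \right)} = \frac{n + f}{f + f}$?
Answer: $\frac{26166}{5} \approx 5233.2$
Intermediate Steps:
$E{\left(f,n \right)} = \frac{f + n}{2 f}$
$j = - \frac{29}{5}$ ($j = -5 - \frac{-5 - 3}{2 \left(-5\right)} = -5 - \frac{1}{2} \left(- \frac{1}{5}\right) \left(-8\right) = -5 - \frac{4}{5} = - \frac{29}{5} \approx -5.8$)
$h{\left(F,z \right)} = \left(-6 + z\right) \left(-5 + F\right)$ ($h{\left(F,z \right)} = \left(-5 + F\right) \left(-6 + z\right) = \left(-6 + z\right) \left(-5 + F\right)$)
$-98 - 119 \left(a{\left(j,-5 \right)} + h{\left(-8,9 \right)}\right) = -98 - 119 \left(- \frac{29}{5} - 39\right) = -98 - - \frac{26656}{5} = -98 + \frac{26656}{5} = \frac{26166}{5}$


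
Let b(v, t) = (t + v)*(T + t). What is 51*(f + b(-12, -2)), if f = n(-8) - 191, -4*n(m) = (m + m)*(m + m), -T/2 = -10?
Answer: -25857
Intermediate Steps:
T = 20 (T = -2*(-10) = 20)
n(m) = -m² (n(m) = -(m + m)*(m + m)/4 = -2*m*2*m/4 = -m²)
b(v, t) = (20 + t)*(t + v) (b(v, t) = (t + v)*(20 + t) = (20 + t)*(t + v))
f = -255 (f = -1*(-8)² - 191 = -1*64 - 191 = -64 - 191 = -255)
51*(f + b(-12, -2)) = 51*(-255 + ((-2)² + 20*(-2) + 20*(-12) - 2*(-12))) = 51*(-255 + (4 - 40 - 240 + 24)) = 51*(-255 - 252) = 51*(-507) = -25857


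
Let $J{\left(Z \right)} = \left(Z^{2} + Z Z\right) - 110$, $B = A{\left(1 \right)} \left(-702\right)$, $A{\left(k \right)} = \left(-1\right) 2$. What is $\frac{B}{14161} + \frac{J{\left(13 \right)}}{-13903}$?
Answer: $\frac{16291104}{196880383} \approx 0.082746$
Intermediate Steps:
$A{\left(k \right)} = -2$
$B = 1404$ ($B = \left(-2\right) \left(-702\right) = 1404$)
$J{\left(Z \right)} = -110 + 2 Z^{2}$ ($J{\left(Z \right)} = \left(Z^{2} + Z^{2}\right) - 110 = 2 Z^{2} - 110 = -110 + 2 Z^{2}$)
$\frac{B}{14161} + \frac{J{\left(13 \right)}}{-13903} = \frac{1404}{14161} + \frac{-110 + 2 \cdot 13^{2}}{-13903} = 1404 \cdot \frac{1}{14161} + \left(-110 + 2 \cdot 169\right) \left(- \frac{1}{13903}\right) = \frac{1404}{14161} + \left(-110 + 338\right) \left(- \frac{1}{13903}\right) = \frac{1404}{14161} + 228 \left(- \frac{1}{13903}\right) = \frac{1404}{14161} - \frac{228}{13903} = \frac{16291104}{196880383}$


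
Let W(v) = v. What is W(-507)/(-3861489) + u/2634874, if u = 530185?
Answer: 682879808861/3391512322462 ≈ 0.20135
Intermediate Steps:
W(-507)/(-3861489) + u/2634874 = -507/(-3861489) + 530185/2634874 = -507*(-1/3861489) + 530185*(1/2634874) = 169/1287163 + 530185/2634874 = 682879808861/3391512322462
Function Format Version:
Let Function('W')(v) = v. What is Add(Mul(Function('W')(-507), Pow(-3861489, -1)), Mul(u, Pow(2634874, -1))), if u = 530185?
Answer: Rational(682879808861, 3391512322462) ≈ 0.20135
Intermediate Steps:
Add(Mul(Function('W')(-507), Pow(-3861489, -1)), Mul(u, Pow(2634874, -1))) = Add(Mul(-507, Pow(-3861489, -1)), Mul(530185, Pow(2634874, -1))) = Add(Mul(-507, Rational(-1, 3861489)), Mul(530185, Rational(1, 2634874))) = Add(Rational(169, 1287163), Rational(530185, 2634874)) = Rational(682879808861, 3391512322462)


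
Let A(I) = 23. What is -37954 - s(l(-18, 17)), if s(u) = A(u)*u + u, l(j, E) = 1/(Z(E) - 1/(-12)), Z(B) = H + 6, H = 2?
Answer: -3681826/97 ≈ -37957.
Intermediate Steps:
Z(B) = 8 (Z(B) = 2 + 6 = 8)
l(j, E) = 12/97 (l(j, E) = 1/(8 - 1/(-12)) = 1/(8 - 1*(-1/12)) = 1/(8 + 1/12) = 1/(97/12) = 12/97)
s(u) = 24*u (s(u) = 23*u + u = 24*u)
-37954 - s(l(-18, 17)) = -37954 - 24*12/97 = -37954 - 1*288/97 = -37954 - 288/97 = -3681826/97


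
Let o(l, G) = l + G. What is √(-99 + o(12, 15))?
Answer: 6*I*√2 ≈ 8.4853*I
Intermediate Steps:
o(l, G) = G + l
√(-99 + o(12, 15)) = √(-99 + (15 + 12)) = √(-99 + 27) = √(-72) = 6*I*√2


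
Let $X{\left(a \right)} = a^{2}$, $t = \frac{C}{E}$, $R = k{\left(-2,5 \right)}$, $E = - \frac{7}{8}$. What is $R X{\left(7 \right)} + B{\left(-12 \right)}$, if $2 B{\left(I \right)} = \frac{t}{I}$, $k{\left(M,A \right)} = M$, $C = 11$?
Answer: $- \frac{2047}{21} \approx -97.476$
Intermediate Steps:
$E = - \frac{7}{8}$ ($E = \left(-7\right) \frac{1}{8} = - \frac{7}{8} \approx -0.875$)
$R = -2$
$t = - \frac{88}{7}$ ($t = \frac{11}{- \frac{7}{8}} = 11 \left(- \frac{8}{7}\right) = - \frac{88}{7} \approx -12.571$)
$B{\left(I \right)} = - \frac{44}{7 I}$ ($B{\left(I \right)} = \frac{\left(- \frac{88}{7}\right) \frac{1}{I}}{2} = - \frac{44}{7 I}$)
$R X{\left(7 \right)} + B{\left(-12 \right)} = - 2 \cdot 7^{2} - \frac{44}{7 \left(-12\right)} = \left(-2\right) 49 - - \frac{11}{21} = -98 + \frac{11}{21} = - \frac{2047}{21}$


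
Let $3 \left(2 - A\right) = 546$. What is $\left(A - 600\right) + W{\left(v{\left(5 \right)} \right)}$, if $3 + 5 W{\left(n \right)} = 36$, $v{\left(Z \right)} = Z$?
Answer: $- \frac{3867}{5} \approx -773.4$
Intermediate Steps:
$A = -180$ ($A = 2 - 182 = -180$)
$W{\left(n \right)} = \frac{33}{5}$ ($W{\left(n \right)} = - \frac{3}{5} + \frac{1}{5} \cdot 36 = - \frac{3}{5} + \frac{36}{5} = \frac{33}{5}$)
$\left(A - 600\right) + W{\left(v{\left(5 \right)} \right)} = \left(-180 - 600\right) + \frac{33}{5} = -780 + \frac{33}{5} = - \frac{3867}{5}$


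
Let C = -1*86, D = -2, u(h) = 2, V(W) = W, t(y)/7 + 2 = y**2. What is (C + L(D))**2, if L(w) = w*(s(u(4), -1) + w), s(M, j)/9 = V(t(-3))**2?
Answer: 1874890000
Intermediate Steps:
t(y) = -14 + 7*y**2
s(M, j) = 21609 (s(M, j) = 9*(-14 + 7*(-3)**2)**2 = 9*(-14 + 7*9)**2 = 9*(-14 + 63)**2 = 9*49**2 = 9*2401 = 21609)
C = -86
L(w) = w*(21609 + w)
(C + L(D))**2 = (-86 - 2*(21609 - 2))**2 = (-86 - 2*21607)**2 = (-86 - 43214)**2 = (-43300)**2 = 1874890000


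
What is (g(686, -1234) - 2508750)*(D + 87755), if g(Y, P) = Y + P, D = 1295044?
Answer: -3469854765102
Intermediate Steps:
g(Y, P) = P + Y
(g(686, -1234) - 2508750)*(D + 87755) = ((-1234 + 686) - 2508750)*(1295044 + 87755) = (-548 - 2508750)*1382799 = -2509298*1382799 = -3469854765102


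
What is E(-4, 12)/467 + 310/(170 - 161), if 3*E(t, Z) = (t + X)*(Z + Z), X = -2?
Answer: 144338/4203 ≈ 34.342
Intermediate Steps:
E(t, Z) = 2*Z*(-2 + t)/3 (E(t, Z) = ((t - 2)*(Z + Z))/3 = ((-2 + t)*(2*Z))/3 = (2*Z*(-2 + t))/3 = 2*Z*(-2 + t)/3)
E(-4, 12)/467 + 310/(170 - 161) = ((⅔)*12*(-2 - 4))/467 + 310/(170 - 161) = ((⅔)*12*(-6))*(1/467) + 310/9 = -48*1/467 + 310*(⅑) = -48/467 + 310/9 = 144338/4203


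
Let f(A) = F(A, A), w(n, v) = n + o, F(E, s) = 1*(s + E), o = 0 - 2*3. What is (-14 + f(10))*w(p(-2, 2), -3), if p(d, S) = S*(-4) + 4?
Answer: -60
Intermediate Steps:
o = -6 (o = 0 - 6 = -6)
F(E, s) = E + s (F(E, s) = 1*(E + s) = E + s)
p(d, S) = 4 - 4*S (p(d, S) = -4*S + 4 = 4 - 4*S)
w(n, v) = -6 + n (w(n, v) = n - 6 = -6 + n)
f(A) = 2*A (f(A) = A + A = 2*A)
(-14 + f(10))*w(p(-2, 2), -3) = (-14 + 2*10)*(-6 + (4 - 4*2)) = (-14 + 20)*(-6 + (4 - 8)) = 6*(-6 - 4) = 6*(-10) = -60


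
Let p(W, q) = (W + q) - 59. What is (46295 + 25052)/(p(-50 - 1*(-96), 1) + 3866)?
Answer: 71347/3854 ≈ 18.512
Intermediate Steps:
p(W, q) = -59 + W + q
(46295 + 25052)/(p(-50 - 1*(-96), 1) + 3866) = (46295 + 25052)/((-59 + (-50 - 1*(-96)) + 1) + 3866) = 71347/((-59 + (-50 + 96) + 1) + 3866) = 71347/((-59 + 46 + 1) + 3866) = 71347/(-12 + 3866) = 71347/3854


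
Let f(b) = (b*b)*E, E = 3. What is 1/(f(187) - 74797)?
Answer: 1/30110 ≈ 3.3212e-5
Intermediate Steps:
f(b) = 3*b² (f(b) = (b*b)*3 = b²*3 = 3*b²)
1/(f(187) - 74797) = 1/(3*187² - 74797) = 1/(3*34969 - 74797) = 1/(104907 - 74797) = 1/30110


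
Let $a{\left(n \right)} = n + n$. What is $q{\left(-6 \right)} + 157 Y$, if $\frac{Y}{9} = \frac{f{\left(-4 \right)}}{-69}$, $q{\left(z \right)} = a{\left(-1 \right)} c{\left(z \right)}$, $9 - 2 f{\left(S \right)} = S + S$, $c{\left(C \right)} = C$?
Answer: $- \frac{7455}{46} \approx -162.07$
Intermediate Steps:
$a{\left(n \right)} = 2 n$
$f{\left(S \right)} = \frac{9}{2} - S$ ($f{\left(S \right)} = \frac{9}{2} - \frac{S + S}{2} = \frac{9}{2} - \frac{2 S}{2} = \frac{9}{2} - S$)
$q{\left(z \right)} = - 2 z$ ($q{\left(z \right)} = 2 \left(-1\right) z = - 2 z$)
$Y = - \frac{51}{46}$ ($Y = 9 \frac{\frac{9}{2} - -4}{-69} = 9 \left(\frac{9}{2} + 4\right) \left(- \frac{1}{69}\right) = 9 \cdot \frac{17}{2} \left(- \frac{1}{69}\right) = 9 \left(- \frac{17}{138}\right) = - \frac{51}{46} \approx -1.1087$)
$q{\left(-6 \right)} + 157 Y = \left(-2\right) \left(-6\right) + 157 \left(- \frac{51}{46}\right) = 12 - \frac{8007}{46} = - \frac{7455}{46}$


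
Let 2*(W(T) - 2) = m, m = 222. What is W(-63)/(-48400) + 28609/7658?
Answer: 98843589/26474800 ≈ 3.7335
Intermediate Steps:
W(T) = 113 (W(T) = 2 + (½)*222 = 2 + 111 = 113)
W(-63)/(-48400) + 28609/7658 = 113/(-48400) + 28609/7658 = 113*(-1/48400) + 28609*(1/7658) = -113/48400 + 4087/1094 = 98843589/26474800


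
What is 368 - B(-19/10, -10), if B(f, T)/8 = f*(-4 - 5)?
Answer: 1156/5 ≈ 231.20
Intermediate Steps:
B(f, T) = -72*f (B(f, T) = 8*(f*(-4 - 5)) = 8*(f*(-9)) = 8*(-9*f) = -72*f)
368 - B(-19/10, -10) = 368 - (-72)*(-19/10) = 368 - (-72)*(-19*1/10) = 368 - (-72)*(-19)/10 = 368 - 1*684/5 = 368 - 684/5 = 1156/5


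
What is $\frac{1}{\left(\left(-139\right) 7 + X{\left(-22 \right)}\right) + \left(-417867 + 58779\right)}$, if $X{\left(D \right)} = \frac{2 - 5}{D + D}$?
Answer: $- \frac{44}{15842681} \approx -2.7773 \cdot 10^{-6}$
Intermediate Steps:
$X{\left(D \right)} = - \frac{3}{2 D}$
$\frac{1}{\left(\left(-139\right) 7 + X{\left(-22 \right)}\right) + \left(-417867 + 58779\right)} = \frac{1}{\left(\left(-139\right) 7 - \frac{3}{2 \left(-22\right)}\right) + \left(-417867 + 58779\right)} = \frac{1}{\left(-973 - - \frac{3}{44}\right) - 359088} = \frac{1}{\left(-973 + \frac{3}{44}\right) - 359088} = \frac{1}{- \frac{42809}{44} - 359088} = \frac{1}{- \frac{15842681}{44}} = - \frac{44}{15842681}$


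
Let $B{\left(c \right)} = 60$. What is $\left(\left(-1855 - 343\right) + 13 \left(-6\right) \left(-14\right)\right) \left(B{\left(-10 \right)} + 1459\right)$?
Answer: $-1680014$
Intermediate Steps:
$\left(\left(-1855 - 343\right) + 13 \left(-6\right) \left(-14\right)\right) \left(B{\left(-10 \right)} + 1459\right) = \left(\left(-1855 - 343\right) + 13 \left(-6\right) \left(-14\right)\right) \left(60 + 1459\right) = \left(\left(-1855 - 343\right) - -1092\right) 1519 = \left(-2198 + 1092\right) 1519 = \left(-1106\right) 1519 = -1680014$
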